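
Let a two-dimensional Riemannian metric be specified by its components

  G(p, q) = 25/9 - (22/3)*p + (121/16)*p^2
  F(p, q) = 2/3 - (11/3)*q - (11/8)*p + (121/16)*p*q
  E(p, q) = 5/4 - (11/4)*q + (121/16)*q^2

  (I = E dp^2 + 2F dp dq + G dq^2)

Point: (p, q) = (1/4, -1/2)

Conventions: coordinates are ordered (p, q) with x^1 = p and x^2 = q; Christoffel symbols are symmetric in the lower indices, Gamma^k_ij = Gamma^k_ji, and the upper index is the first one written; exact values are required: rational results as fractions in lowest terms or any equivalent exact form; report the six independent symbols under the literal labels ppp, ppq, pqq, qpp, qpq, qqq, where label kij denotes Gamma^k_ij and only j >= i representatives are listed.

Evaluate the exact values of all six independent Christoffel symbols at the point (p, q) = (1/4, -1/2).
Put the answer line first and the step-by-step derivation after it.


Answer: Gamma_ppp = 0, Gamma_ppq = -2376/2273, Gamma_pqq = 0, Gamma_qpp = 0, Gamma_qpq = -4092/11365, Gamma_qqq = 0

E = 289/64, F = 155/128, G = 3265/2304 at the point
E_p = 0, E_q = -165/16, F_p = -165/32, F_q = -341/192, G_p = -341/96, G_q = 0
EG - F^2 = 11365/2304;  g^inv = (2304/11365) * [[3265/2304, -155/128], [-155/128, 289/64]]
first-kind symbols [ij,l] = (1/2)(d_i g_jl + d_j g_il - d_l g_ij): [pp,p] = E_p/2 = 0, [pp,q] = F_p - E_q/2 = 0, [pq,p] = E_q/2 = -165/32, [pq,q] = G_p/2 = -341/192, [qq,p] = F_q - G_p/2 = 0, [qq,q] = G_q/2 = 0
Gamma^p_ij = (G*[ij,p] - F*[ij,q])/(EG - F^2), Gamma^q_ij = (E*[ij,q] - F*[ij,p])/(EG - F^2)


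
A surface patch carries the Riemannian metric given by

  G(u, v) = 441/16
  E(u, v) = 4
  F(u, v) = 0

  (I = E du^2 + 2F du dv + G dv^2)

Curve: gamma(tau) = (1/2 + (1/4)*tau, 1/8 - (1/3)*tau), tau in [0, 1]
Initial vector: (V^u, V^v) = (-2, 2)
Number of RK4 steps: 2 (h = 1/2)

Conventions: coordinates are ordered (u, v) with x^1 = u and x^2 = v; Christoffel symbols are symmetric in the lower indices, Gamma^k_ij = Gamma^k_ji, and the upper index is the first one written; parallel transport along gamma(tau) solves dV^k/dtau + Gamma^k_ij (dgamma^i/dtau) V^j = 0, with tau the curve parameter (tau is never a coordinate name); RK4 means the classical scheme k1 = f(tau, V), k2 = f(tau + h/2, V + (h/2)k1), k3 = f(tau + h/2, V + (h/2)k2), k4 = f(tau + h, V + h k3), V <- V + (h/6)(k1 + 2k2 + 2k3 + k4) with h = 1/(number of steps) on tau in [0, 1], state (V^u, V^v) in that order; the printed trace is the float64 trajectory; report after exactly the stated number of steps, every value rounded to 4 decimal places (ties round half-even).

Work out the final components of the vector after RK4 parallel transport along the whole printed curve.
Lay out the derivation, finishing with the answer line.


gamma'(tau) = (1/4, -1/3); f(tau, V)^k = -Gamma^k_ij(gamma(tau)) gamma'^i(tau) V^j; h = 1/2; intermediate values shown to 6 dp
curve data and Christoffel symbols at the stage parameters:
  tau = 0.000000: gamma = (0.500000, 0.125000), gamma' = (0.250000, -0.333333); Gamma_uuu = 0.000000, Gamma_uuv = 0.000000, Gamma_uvv = 0.000000, Gamma_vuu = 0.000000, Gamma_vuv = 0.000000, Gamma_vvv = 0.000000
  tau = 0.250000: gamma = (0.562500, 0.041667), gamma' = (0.250000, -0.333333); Gamma_uuu = 0.000000, Gamma_uuv = 0.000000, Gamma_uvv = 0.000000, Gamma_vuu = 0.000000, Gamma_vuv = 0.000000, Gamma_vvv = 0.000000
  tau = 0.500000: gamma = (0.625000, -0.041667), gamma' = (0.250000, -0.333333); Gamma_uuu = 0.000000, Gamma_uuv = 0.000000, Gamma_uvv = 0.000000, Gamma_vuu = 0.000000, Gamma_vuv = 0.000000, Gamma_vvv = 0.000000
  tau = 0.750000: gamma = (0.687500, -0.125000), gamma' = (0.250000, -0.333333); Gamma_uuu = 0.000000, Gamma_uuv = 0.000000, Gamma_uvv = 0.000000, Gamma_vuu = 0.000000, Gamma_vuv = 0.000000, Gamma_vvv = 0.000000
  tau = 1.000000: gamma = (0.750000, -0.208333), gamma' = (0.250000, -0.333333); Gamma_uuu = 0.000000, Gamma_uuv = 0.000000, Gamma_uvv = 0.000000, Gamma_vuu = 0.000000, Gamma_vuv = 0.000000, Gamma_vvv = 0.000000
step 0: V^u = -2.0000, V^v = 2.0000
step 1: k1 = (0.000000, 0.000000), k2 = (0.000000, 0.000000), k3 = (0.000000, 0.000000), k4 = (0.000000, 0.000000); V <- V + (h/6)(k1 + 2k2 + 2k3 + k4): V^u = -2.0000, V^v = 2.0000
step 2: k1 = (0.000000, 0.000000), k2 = (0.000000, 0.000000), k3 = (0.000000, 0.000000), k4 = (0.000000, 0.000000); V <- V + (h/6)(k1 + 2k2 + 2k3 + k4): V^u = -2.0000, V^v = 2.0000

Answer: V^u = -2.0000, V^v = 2.0000


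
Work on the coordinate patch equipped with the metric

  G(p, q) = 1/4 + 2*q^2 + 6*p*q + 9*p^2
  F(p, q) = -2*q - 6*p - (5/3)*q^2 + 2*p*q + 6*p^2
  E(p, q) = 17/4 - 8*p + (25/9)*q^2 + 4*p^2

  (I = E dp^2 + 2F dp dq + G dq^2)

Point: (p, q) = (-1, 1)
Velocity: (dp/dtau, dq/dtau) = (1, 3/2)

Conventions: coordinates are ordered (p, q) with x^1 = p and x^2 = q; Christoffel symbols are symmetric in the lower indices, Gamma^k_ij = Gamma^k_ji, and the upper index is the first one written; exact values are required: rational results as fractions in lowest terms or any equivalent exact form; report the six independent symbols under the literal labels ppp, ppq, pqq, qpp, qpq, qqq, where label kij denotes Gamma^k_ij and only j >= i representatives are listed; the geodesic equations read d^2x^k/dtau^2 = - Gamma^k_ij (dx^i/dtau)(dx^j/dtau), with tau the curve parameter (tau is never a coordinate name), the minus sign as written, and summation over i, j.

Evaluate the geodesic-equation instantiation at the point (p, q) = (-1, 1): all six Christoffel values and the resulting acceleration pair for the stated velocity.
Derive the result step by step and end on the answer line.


E = 685/36, F = 19/3, G = 21/4 at the point
E_p = -16, E_q = 50/9, F_p = -16, F_q = -22/3, G_p = -12, G_q = -2
EG - F^2 = 8609/144;  g^inv = (144/8609) * [[21/4, -19/3], [-19/3, 685/36]]
first-kind symbols [ij,l] = (1/2)(d_i g_jl + d_j g_il - d_l g_ij): [pp,p] = E_p/2 = -8, [pp,q] = F_p - E_q/2 = -169/9, [pq,p] = E_q/2 = 25/9, [pq,q] = G_p/2 = -6, [qq,p] = F_q - G_p/2 = -4/3, [qq,q] = G_q/2 = -1
Gamma^p_ij = (G*[ij,p] - F*[ij,q])/(EG - F^2), Gamma^q_ij = (E*[ij,q] - F*[ij,p])/(EG - F^2)
Gamma_ppp = 33232/25827, Gamma_ppq = 7572/8609, Gamma_pqq = -96/8609, Gamma_qpp = -397396/77481, Gamma_qpq = -56920/25827, Gamma_qqq = -1524/8609
d^2p/dtau^2 = -(Gamma_ppp*(1)^2 + 2*Gamma_ppq*(1)*(3/2) + Gamma_pqq*(3/2)^2) = -100732/25827
d^2q/dtau^2 = -(Gamma_qpp*(1)^2 + 2*Gamma_qpq*(1)*(3/2) + Gamma_qqq*(3/2)^2) = 940537/77481

Answer: Gamma_ppp = 33232/25827, Gamma_ppq = 7572/8609, Gamma_pqq = -96/8609, Gamma_qpp = -397396/77481, Gamma_qpq = -56920/25827, Gamma_qqq = -1524/8609; accelerations (d^2p/dtau^2, d^2q/dtau^2) = (-100732/25827, 940537/77481)


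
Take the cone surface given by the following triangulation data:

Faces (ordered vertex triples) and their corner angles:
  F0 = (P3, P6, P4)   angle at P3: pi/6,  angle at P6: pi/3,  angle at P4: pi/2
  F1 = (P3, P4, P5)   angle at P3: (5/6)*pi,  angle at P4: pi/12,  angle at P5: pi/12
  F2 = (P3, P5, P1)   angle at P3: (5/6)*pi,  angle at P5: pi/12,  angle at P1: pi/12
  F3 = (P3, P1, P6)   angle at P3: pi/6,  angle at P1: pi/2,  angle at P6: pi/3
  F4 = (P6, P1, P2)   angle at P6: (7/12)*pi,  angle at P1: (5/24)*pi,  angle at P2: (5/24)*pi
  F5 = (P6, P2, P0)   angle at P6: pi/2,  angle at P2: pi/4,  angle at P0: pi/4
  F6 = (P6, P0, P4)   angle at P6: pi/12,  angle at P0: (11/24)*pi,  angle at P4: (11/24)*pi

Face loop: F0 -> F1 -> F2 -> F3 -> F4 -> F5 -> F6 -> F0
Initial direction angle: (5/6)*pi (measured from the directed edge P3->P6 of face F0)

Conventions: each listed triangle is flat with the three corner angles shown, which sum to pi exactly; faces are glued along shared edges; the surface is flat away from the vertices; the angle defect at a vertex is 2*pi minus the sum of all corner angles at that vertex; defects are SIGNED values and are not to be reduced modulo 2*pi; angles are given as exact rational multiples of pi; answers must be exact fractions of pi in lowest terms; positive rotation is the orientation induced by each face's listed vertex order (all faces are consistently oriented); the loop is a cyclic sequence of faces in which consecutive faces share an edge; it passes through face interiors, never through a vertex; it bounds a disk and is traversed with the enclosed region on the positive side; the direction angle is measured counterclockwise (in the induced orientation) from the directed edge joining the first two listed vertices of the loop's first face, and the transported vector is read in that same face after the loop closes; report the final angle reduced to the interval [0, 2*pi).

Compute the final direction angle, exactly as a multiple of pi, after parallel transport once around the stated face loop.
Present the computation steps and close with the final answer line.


enclosed vertex P3: corner angles sum to 2*pi, defect = 2*pi - 2*pi = 0
enclosed vertex P6: corner angles sum to (11/6)*pi, defect = 2*pi - (11/6)*pi = pi/6
adding the enclosed defects to the starting angle (mod 2*pi, induced orientation) gives the holonomy
final angle = (5/6)*pi + pi/6 = pi (mod 2*pi)

Answer: final direction angle = pi


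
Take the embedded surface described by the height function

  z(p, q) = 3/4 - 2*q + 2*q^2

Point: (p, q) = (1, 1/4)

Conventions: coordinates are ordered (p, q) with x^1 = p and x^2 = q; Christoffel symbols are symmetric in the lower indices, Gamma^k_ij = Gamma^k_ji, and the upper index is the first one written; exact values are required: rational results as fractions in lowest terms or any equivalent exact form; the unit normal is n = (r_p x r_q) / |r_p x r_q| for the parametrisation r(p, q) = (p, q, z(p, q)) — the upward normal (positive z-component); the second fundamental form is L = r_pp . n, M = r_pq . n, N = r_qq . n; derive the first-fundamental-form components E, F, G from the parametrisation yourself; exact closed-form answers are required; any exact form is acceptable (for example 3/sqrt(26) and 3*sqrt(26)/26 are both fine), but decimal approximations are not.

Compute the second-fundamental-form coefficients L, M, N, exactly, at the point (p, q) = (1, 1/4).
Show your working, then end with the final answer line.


z_p = 0, z_q = -1, z_pp = 0, z_pq = 0, z_qq = 4
E = 1, F = 0, G = 2; answer radicand W^2 = 2
unnormalised second-form numerators: l = 0, m = 0, n = 4; L = l/sqrt(2), and similarly M = m/sqrt(W^2), N = n/sqrt(W^2)

Answer: L = 0, M = 0, N = 2*sqrt(2)


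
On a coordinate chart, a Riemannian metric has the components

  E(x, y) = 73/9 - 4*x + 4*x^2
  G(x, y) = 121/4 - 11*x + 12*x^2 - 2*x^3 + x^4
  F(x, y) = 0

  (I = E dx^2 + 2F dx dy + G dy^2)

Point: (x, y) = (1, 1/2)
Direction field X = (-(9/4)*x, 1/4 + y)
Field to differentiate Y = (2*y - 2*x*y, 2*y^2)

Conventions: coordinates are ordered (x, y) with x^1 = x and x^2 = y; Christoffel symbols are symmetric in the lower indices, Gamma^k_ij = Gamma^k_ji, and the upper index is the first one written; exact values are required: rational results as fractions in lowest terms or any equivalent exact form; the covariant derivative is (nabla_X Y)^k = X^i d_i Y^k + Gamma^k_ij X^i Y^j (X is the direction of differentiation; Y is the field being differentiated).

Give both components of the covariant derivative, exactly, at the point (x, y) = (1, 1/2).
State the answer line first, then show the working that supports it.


Answer: (nabla_X Y)^x = 2331/1168, (nabla_X Y)^y = 57/44

E = 73/9, F = 0, G = 121/4 at the point
E_x = 4, E_y = 0, F_x = 0, F_y = 0, G_x = 11, G_y = 0
EG - F^2 = 8833/36;  g^inv = (36/8833) * [[121/4, 0], [0, 73/9]]
first-kind symbols [ij,l] = (1/2)(d_i g_jl + d_j g_il - d_l g_ij): [xx,x] = E_x/2 = 2, [xx,y] = F_x - E_y/2 = 0, [xy,x] = E_y/2 = 0, [xy,y] = G_x/2 = 11/2, [yy,x] = F_y - G_x/2 = -11/2, [yy,y] = G_y/2 = 0
Gamma^x_ij = (G*[ij,x] - F*[ij,y])/(EG - F^2), Gamma^y_ij = (E*[ij,y] - F*[ij,x])/(EG - F^2)
Gamma_xxx = 18/73, Gamma_xxy = 0, Gamma_xyy = -99/146, Gamma_yxx = 0, Gamma_yxy = 2/11, Gamma_yyy = 0
X = (-9/4, 3/4), Y = (0, 1/2) at the point


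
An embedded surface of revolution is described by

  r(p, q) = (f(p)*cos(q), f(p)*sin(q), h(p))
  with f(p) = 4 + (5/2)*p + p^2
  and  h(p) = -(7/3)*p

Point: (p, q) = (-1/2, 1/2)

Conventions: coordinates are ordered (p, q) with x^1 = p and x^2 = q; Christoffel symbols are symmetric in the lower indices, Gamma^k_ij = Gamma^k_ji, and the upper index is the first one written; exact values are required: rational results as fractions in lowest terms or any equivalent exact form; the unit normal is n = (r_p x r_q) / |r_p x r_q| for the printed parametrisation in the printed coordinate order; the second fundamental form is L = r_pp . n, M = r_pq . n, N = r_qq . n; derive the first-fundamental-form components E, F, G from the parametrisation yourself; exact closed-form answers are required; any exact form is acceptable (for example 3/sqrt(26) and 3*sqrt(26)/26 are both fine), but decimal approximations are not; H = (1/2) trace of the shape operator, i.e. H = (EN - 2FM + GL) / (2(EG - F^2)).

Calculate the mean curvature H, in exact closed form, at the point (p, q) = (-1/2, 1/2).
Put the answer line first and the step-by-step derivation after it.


Answer: H = -427*sqrt(277)/230187

f = 3, f' = 3/2, f'' = 2, h' = -7/3, h'' = 0
E = 277/36, F = 0, G = 9; answer radicand W^2 = 277/36
unnormalised second-form numerators: l = 14/3, m = 0, n = -7; L = l/sqrt(277/36), and similarly M = m/sqrt(W^2), N = n/sqrt(W^2)
H = (E*n - 2*F*m + G*l) / (2*(EG - F^2)*sqrt(W^2)); E*n - 2*F*m + G*l = -427/36, EG - F^2 = 277/4, so H = (-427/4986)/sqrt(277/36)


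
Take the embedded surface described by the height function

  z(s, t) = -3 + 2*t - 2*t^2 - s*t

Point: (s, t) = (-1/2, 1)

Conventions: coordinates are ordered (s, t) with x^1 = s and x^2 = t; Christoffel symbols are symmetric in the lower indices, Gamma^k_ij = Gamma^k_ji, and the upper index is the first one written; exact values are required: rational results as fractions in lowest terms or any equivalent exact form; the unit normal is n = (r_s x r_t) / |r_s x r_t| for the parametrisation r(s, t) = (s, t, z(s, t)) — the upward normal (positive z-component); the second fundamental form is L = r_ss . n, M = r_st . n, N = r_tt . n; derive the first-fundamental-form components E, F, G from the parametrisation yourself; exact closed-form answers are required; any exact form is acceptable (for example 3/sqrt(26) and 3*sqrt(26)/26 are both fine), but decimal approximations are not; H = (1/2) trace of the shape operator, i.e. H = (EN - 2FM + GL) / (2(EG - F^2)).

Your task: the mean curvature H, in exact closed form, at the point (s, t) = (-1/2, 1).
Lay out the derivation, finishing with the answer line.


z_s = -1, z_t = -3/2, z_ss = 0, z_st = -1, z_tt = -4
E = 2, F = 3/2, G = 13/4; answer radicand W^2 = 17/4
unnormalised second-form numerators: l = 0, m = -1, n = -4; L = l/sqrt(17/4), and similarly M = m/sqrt(W^2), N = n/sqrt(W^2)
H = (E*n - 2*F*m + G*l) / (2*(EG - F^2)*sqrt(W^2)); E*n - 2*F*m + G*l = -5, EG - F^2 = 17/4, so H = (-10/17)/sqrt(17/4)

Answer: H = -20*sqrt(17)/289


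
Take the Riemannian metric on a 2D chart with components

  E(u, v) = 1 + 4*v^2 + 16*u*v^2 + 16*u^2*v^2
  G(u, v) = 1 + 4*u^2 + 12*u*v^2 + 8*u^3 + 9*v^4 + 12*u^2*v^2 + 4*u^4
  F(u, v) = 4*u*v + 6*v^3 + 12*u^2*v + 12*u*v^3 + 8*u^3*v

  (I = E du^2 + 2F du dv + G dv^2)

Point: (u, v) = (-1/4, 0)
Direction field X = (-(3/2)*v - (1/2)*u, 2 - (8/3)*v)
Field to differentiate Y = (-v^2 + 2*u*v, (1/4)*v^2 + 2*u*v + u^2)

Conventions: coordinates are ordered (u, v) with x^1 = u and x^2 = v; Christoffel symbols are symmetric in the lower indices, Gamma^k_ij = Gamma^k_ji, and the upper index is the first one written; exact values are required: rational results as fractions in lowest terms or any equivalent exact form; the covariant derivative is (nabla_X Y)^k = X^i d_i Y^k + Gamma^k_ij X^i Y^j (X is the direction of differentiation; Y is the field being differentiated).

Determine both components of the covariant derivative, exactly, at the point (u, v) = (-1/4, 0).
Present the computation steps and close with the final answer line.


E = 1, F = 0, G = 73/64 at the point
E_u = 0, E_v = 0, F_u = 0, F_v = -3/8, G_u = -3/4, G_v = 0
EG - F^2 = 73/64;  g^inv = (64/73) * [[73/64, 0], [0, 1]]
first-kind symbols [ij,l] = (1/2)(d_i g_jl + d_j g_il - d_l g_ij): [uu,u] = E_u/2 = 0, [uu,v] = F_u - E_v/2 = 0, [uv,u] = E_v/2 = 0, [uv,v] = G_u/2 = -3/8, [vv,u] = F_v - G_u/2 = 0, [vv,v] = G_v/2 = 0
Gamma^u_ij = (G*[ij,u] - F*[ij,v])/(EG - F^2), Gamma^v_ij = (E*[ij,v] - F*[ij,u])/(EG - F^2)
Gamma_uuu = 0, Gamma_uuv = 0, Gamma_uvv = 0, Gamma_vuu = 0, Gamma_vuv = -24/73, Gamma_vvv = 0
X = (1/8, 2), Y = (0, 1/16) at the point

Answer: (nabla_X Y)^u = -1, (nabla_X Y)^v = -311/292


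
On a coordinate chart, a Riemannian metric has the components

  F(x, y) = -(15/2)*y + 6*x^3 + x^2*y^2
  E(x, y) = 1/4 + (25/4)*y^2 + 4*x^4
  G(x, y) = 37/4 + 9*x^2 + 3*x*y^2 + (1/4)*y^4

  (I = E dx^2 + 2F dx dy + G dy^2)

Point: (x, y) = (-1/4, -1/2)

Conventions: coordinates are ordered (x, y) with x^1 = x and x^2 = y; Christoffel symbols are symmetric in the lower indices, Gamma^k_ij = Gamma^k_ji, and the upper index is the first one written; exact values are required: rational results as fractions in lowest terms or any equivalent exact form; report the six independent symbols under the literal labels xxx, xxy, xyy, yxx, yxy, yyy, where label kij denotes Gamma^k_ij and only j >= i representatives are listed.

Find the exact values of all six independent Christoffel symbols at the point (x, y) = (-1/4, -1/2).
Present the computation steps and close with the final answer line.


E = 117/64, F = 235/64, G = 617/64 at the point
E_x = -1/4, E_y = -25/4, F_x = 1, F_y = -121/16, G_x = -15/4, G_y = 5/8
EG - F^2 = 4241/1024;  g^inv = (1024/4241) * [[617/64, -235/64], [-235/64, 117/64]]
first-kind symbols [ij,l] = (1/2)(d_i g_jl + d_j g_il - d_l g_ij): [xx,x] = E_x/2 = -1/8, [xx,y] = F_x - E_y/2 = 33/8, [xy,x] = E_y/2 = -25/8, [xy,y] = G_x/2 = -15/8, [yy,x] = F_y - G_x/2 = -91/16, [yy,y] = G_y/2 = 5/16
Gamma^x_ij = (G*[ij,x] - F*[ij,y])/(EG - F^2), Gamma^y_ij = (E*[ij,y] - F*[ij,x])/(EG - F^2)

Answer: Gamma_xxx = -16744/4241, Gamma_xxy = -23800/4241, Gamma_xyy = -57322/4241, Gamma_yxx = 8192/4241, Gamma_yxy = 8240/4241, Gamma_yyy = 21970/4241


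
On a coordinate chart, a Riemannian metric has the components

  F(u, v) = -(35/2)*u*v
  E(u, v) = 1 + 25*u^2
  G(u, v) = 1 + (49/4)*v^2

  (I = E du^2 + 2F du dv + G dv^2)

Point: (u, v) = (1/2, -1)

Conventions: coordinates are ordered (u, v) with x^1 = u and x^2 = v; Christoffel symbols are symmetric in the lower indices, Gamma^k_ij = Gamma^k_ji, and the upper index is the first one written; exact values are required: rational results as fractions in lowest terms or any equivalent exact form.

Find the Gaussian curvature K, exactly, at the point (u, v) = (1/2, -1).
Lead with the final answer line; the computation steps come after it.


Answer: K = -70/1521

E = 29/4, F = 35/4, G = 53/4, EG - F^2 = 39/2 at the point
E_u = 25, E_v = 0, F_u = 35/2, F_v = -35/4, G_u = 0, G_v = -49/2
E_vv = 0, F_uv = -35/2, G_uu = 0
K follows from Brioschi's formula, (det M1 - det M2)/(EG - F^2)^2.
M1 = [[-E_vv/2 + F_uv - G_uu/2, E_u/2, F_u - E_v/2], [F_v - G_u/2, E, F], [G_v/2, F, G]] = [[-35/2, 25/2, 35/2], [-35/4, 29/4, 35/4], [-49/4, 35/4, 53/4]]; det M1 = -35/2
M2 = [[0, E_v/2, G_u/2], [E_v/2, E, F], [G_u/2, F, G]] = [[0, 0, 0], [0, 29/4, 35/4], [0, 35/4, 53/4]]; det M2 = 0
det M1 - det M2 = -35/2; K = -35/2 / (39/2)^2 = -70/1521


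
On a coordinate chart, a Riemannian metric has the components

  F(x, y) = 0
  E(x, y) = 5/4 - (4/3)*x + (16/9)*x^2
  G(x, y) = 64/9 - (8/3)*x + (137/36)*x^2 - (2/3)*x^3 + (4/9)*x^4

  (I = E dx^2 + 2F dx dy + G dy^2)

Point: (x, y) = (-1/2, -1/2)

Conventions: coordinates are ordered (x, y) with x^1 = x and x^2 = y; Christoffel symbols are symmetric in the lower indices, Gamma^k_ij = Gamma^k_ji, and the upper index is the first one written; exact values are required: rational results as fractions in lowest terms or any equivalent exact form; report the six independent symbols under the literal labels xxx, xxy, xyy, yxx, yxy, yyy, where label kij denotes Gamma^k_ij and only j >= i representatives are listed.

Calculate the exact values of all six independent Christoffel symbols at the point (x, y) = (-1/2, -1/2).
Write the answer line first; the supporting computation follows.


Answer: Gamma_xxx = -56/85, Gamma_xxy = 0, Gamma_xyy = 259/170, Gamma_yxx = 0, Gamma_yxy = -14/37, Gamma_yyy = 0

E = 85/36, F = 0, G = 1369/144 at the point
E_x = -28/9, E_y = 0, F_x = 0, F_y = 0, G_x = -259/36, G_y = 0
EG - F^2 = 116365/5184;  g^inv = (5184/116365) * [[1369/144, 0], [0, 85/36]]
first-kind symbols [ij,l] = (1/2)(d_i g_jl + d_j g_il - d_l g_ij): [xx,x] = E_x/2 = -14/9, [xx,y] = F_x - E_y/2 = 0, [xy,x] = E_y/2 = 0, [xy,y] = G_x/2 = -259/72, [yy,x] = F_y - G_x/2 = 259/72, [yy,y] = G_y/2 = 0
Gamma^x_ij = (G*[ij,x] - F*[ij,y])/(EG - F^2), Gamma^y_ij = (E*[ij,y] - F*[ij,x])/(EG - F^2)


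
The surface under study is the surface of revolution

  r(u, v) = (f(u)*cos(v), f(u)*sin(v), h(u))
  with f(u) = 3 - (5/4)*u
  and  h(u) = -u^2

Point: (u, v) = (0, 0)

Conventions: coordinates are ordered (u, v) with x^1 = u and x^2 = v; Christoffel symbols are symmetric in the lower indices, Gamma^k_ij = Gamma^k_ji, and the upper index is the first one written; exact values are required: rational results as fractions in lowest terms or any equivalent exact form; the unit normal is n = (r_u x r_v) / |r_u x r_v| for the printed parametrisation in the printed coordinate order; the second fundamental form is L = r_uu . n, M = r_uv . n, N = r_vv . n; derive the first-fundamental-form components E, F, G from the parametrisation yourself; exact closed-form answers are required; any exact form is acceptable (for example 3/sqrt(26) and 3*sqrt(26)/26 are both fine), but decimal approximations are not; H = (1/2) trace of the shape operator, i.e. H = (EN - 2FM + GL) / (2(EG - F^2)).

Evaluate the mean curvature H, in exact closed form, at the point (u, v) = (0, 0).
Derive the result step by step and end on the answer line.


f = 3, f' = -5/4, f'' = 0, h' = 0, h'' = -2
E = 25/16, F = 0, G = 9; answer radicand W^2 = 25/16
unnormalised second-form numerators: l = 5/2, m = 0, n = 0; L = l/sqrt(25/16), and similarly M = m/sqrt(W^2), N = n/sqrt(W^2)
H = (E*n - 2*F*m + G*l) / (2*(EG - F^2)*sqrt(W^2)); E*n - 2*F*m + G*l = 45/2, EG - F^2 = 225/16, so H = (4/5)/sqrt(25/16)

Answer: H = 16/25


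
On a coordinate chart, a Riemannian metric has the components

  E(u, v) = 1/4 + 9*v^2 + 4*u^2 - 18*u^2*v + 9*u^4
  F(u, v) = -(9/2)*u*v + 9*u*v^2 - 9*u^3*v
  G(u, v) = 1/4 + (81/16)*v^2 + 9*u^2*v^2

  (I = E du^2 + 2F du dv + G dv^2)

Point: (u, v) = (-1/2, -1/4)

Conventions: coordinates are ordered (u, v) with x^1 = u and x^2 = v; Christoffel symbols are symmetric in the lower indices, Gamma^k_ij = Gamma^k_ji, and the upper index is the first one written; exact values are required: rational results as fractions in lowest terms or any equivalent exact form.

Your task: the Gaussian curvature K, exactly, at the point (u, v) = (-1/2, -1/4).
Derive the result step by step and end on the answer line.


E = 7/2, F = -9/8, G = 181/256, EG - F^2 = 619/512 at the point
E_u = -13, E_v = -9, F_u = 27/8, F_v = 45/8, G_u = -9/16, G_v = -117/32
E_vv = 18, F_uv = -63/4, G_uu = 9/8
Apply the Brioschi formula K = (det M1 - det M2)/(EG - F^2)^2 over the derivative matrices of E, F, G.
M1 = [[-E_vv/2 + F_uv - G_uu/2, E_u/2, F_u - E_v/2], [F_v - G_u/2, E, F], [G_v/2, F, G]] = [[-405/16, -13/2, 63/8], [189/32, 7/2, -9/8], [-117/64, -9/8, 181/256]]; det M1 = -307449/16384
M2 = [[0, E_v/2, G_u/2], [E_v/2, E, F], [G_u/2, F, G]] = [[0, -9/2, -9/32], [-9/2, 7/2, -9/8], [-9/32, -9/8, 181/256]]; det M2 = -35721/2048
det M1 - det M2 = -21681/16384; K = -21681/16384 / (619/512)^2 = -346896/383161

Answer: K = -346896/383161


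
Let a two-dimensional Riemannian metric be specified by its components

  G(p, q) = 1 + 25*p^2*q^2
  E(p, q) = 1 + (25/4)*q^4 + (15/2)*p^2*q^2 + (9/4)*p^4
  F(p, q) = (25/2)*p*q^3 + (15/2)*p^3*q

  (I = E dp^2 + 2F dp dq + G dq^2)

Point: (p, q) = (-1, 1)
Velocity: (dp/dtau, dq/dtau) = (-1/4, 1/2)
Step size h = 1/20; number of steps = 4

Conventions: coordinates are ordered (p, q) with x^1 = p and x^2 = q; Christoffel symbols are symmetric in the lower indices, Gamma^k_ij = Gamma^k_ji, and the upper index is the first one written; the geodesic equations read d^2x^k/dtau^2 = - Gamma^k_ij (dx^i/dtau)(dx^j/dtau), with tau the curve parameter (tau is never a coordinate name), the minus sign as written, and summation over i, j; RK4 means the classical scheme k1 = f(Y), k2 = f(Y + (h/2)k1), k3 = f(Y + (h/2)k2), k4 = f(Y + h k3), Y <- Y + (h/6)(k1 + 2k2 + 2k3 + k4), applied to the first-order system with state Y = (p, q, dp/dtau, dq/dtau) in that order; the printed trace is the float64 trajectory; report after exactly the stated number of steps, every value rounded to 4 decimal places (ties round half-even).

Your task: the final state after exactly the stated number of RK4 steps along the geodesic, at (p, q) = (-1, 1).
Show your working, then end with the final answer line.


f(Y) = (dp/dtau, dq/dtau, -Gamma^p_ij Y'^i Y'^j, -Gamma^q_ij Y'^i Y'^j) with the Gammas evaluated at the stage position; h = 0.050000; intermediate values shown to 6 dp
step 0: p = -1.0000, q = 1.0000, dp/dtau = -0.2500, dq/dtau = 0.5000
step 1:
  k1: at (p, q) = (-1.000000, 1.000000), (dp/dtau, dq/dtau) = (-0.250000, 0.500000); Gamma_ppp = -0.285714, Gamma_ppq = 0.476190, Gamma_pqq = -0.476190, Gamma_qpp = 0.357143, Gamma_qpq = -0.595238, Gamma_qqq = 0.595238; k1 = (-0.250000, 0.500000, 0.255952, -0.319940)
  k2: at (p, q) = (-1.006250, 1.012500), (dp/dtau, dq/dtau) = (-0.243601, 0.492001); Gamma_ppp = -0.282538, Gamma_ppq = 0.473821, Gamma_pqq = -0.470896, Gamma_qpp = 0.352620, Gamma_qpq = -0.591350, Gamma_qqq = 0.587700; k2 = (-0.243601, 0.492001, 0.244331, -0.304936)
  k3: at (p, q) = (-1.006090, 1.012300), (dp/dtau, dq/dtau) = (-0.243892, 0.492377); Gamma_ppp = -0.282588, Gamma_ppq = 0.473888, Gamma_pqq = -0.470981, Gamma_qpp = 0.352686, Gamma_qpq = -0.591439, Gamma_qqq = 0.587810; k3 = (-0.243892, 0.492377, 0.244806, -0.305532)
  k4: at (p, q) = (-1.012195, 1.024619), (dp/dtau, dq/dtau) = (-0.237760, 0.484723); Gamma_ppp = -0.279522, Gamma_ppq = 0.471588, Gamma_pqq = -0.465870, Gamma_qpp = 0.348314, Gamma_qpq = -0.587649, Gamma_qqq = 0.580524; k4 = (-0.237760, 0.484723, 0.233959, -0.291538)
  Y <- Y + (h/6)(k1 + 2k2 + 2k3 + k4): p = -1.0122, q = 1.0246, dp/dtau = -0.2378, dq/dtau = 0.4847
step 2:
  k1: at (p, q) = (-1.012190, 1.024612), (dp/dtau, dq/dtau) = (-0.237765, 0.484730); Gamma_ppp = -0.279524, Gamma_ppq = 0.471590, Gamma_pqq = -0.465873, Gamma_qpp = 0.348316, Gamma_qpq = -0.587652, Gamma_qqq = 0.580527; k1 = (-0.237765, 0.484730, 0.233968, -0.291549)
  k2: at (p, q) = (-1.018134, 1.036731), (dp/dtau, dq/dtau) = (-0.231916, 0.477441); Gamma_ppp = -0.276568, Gamma_ppq = 0.469366, Gamma_pqq = -0.460947, Gamma_qpp = 0.344097, Gamma_qpq = -0.583970, Gamma_qqq = 0.573494; k2 = (-0.231916, 0.477441, 0.223890, -0.278557)
  k3: at (p, q) = (-1.017987, 1.036548), (dp/dtau, dq/dtau) = (-0.232168, 0.477766); Gamma_ppp = -0.276612, Gamma_ppq = 0.469427, Gamma_pqq = -0.461021, Gamma_qpp = 0.344155, Gamma_qpq = -0.584049, Gamma_qqq = 0.573591; k3 = (-0.232168, 0.477766, 0.224282, -0.279046)
  k4: at (p, q) = (-1.023798, 1.048501), (dp/dtau, dq/dtau) = (-0.226551, 0.470778); Gamma_ppp = -0.273755, Gamma_ppq = 0.467266, Gamma_pqq = -0.456258, Gamma_qpp = 0.340069, Gamma_qpq = -0.580458, Gamma_qqq = 0.566782; k4 = (-0.226551, 0.470778, 0.214844, -0.266889)
  Y <- Y + (h/6)(k1 + 2k2 + 2k3 + k4): p = -1.0238, q = 1.0485, dp/dtau = -0.2266, dq/dtau = 0.4708
step 3:
  k1: at (p, q) = (-1.023794, 1.048495), (dp/dtau, dq/dtau) = (-0.226555, 0.470783); Gamma_ppp = -0.273756, Gamma_ppq = 0.467268, Gamma_pqq = -0.456260, Gamma_qpp = 0.340071, Gamma_qpq = -0.580460, Gamma_qqq = 0.566785; k1 = (-0.226555, 0.470783, 0.214851, -0.266897)
  k2: at (p, q) = (-1.029457, 1.060265), (dp/dtau, dq/dtau) = (-0.221184, 0.464110); Gamma_ppp = -0.270997, Gamma_ppq = 0.465177, Gamma_pqq = -0.451661, Gamma_qpp = 0.336121, Gamma_qpq = -0.576967, Gamma_qqq = 0.560202; k2 = (-0.221184, 0.464110, 0.206049, -0.255566)
  k3: at (p, q) = (-1.029323, 1.060098), (dp/dtau, dq/dtau) = (-0.221404, 0.464394); Gamma_ppp = -0.271036, Gamma_ppq = 0.465232, Gamma_pqq = -0.451726, Gamma_qpp = 0.336172, Gamma_qpq = -0.577039, Gamma_qqq = 0.560287; k3 = (-0.221404, 0.464394, 0.206375, -0.255972)
  k4: at (p, q) = (-1.034864, 1.071715), (dp/dtau, dq/dtau) = (-0.216237, 0.457984); Gamma_ppp = -0.268363, Gamma_ppq = 0.463199, Gamma_pqq = -0.447272, Gamma_qpp = 0.332343, Gamma_qpq = -0.573629, Gamma_qqq = 0.553905; k4 = (-0.216237, 0.457984, 0.198107, -0.245337)
  Y <- Y + (h/6)(k1 + 2k2 + 2k3 + k4): p = -1.0349, q = 1.0717, dp/dtau = -0.2162, dq/dtau = 0.4580
step 4:
  k1: at (p, q) = (-1.034860, 1.071710), (dp/dtau, dq/dtau) = (-0.216240, 0.457989); Gamma_ppp = -0.268364, Gamma_ppq = 0.463201, Gamma_pqq = -0.447274, Gamma_qpp = 0.332344, Gamma_qpq = -0.573631, Gamma_qqq = 0.553907; k1 = (-0.216240, 0.457989, 0.198113, -0.245344)
  k2: at (p, q) = (-1.040266, 1.083160), (dp/dtau, dq/dtau) = (-0.211288, 0.451855); Gamma_ppp = -0.265780, Gamma_ppq = 0.461231, Gamma_pqq = -0.442966, Gamma_qpp = 0.328636, Gamma_qpq = -0.570310, Gamma_qqq = 0.547726; k2 = (-0.211288, 0.451855, 0.190375, -0.235399)
  k3: at (p, q) = (-1.040142, 1.083006), (dp/dtau, dq/dtau) = (-0.211481, 0.452104); Gamma_ppp = -0.265814, Gamma_ppq = 0.461281, Gamma_pqq = -0.443024, Gamma_qpp = 0.328681, Gamma_qpq = -0.570376, Gamma_qqq = 0.547801; k3 = (-0.211481, 0.452104, 0.190649, -0.235738)
  k4: at (p, q) = (-1.045434, 1.094315), (dp/dtau, dq/dtau) = (-0.206708, 0.446202); Gamma_ppp = -0.263307, Gamma_ppq = 0.459365, Gamma_pqq = -0.438846, Gamma_qpp = 0.325080, Gamma_qpq = -0.567132, Gamma_qqq = 0.541800; k4 = (-0.206708, 0.446202, 0.183361, -0.226377)
  Y <- Y + (h/6)(k1 + 2k2 + 2k3 + k4): p = -1.0454, q = 1.0943, dp/dtau = -0.2067, dq/dtau = 0.4462

Answer: p = -1.0454, q = 1.0943, dp/dtau = -0.2067, dq/dtau = 0.4462


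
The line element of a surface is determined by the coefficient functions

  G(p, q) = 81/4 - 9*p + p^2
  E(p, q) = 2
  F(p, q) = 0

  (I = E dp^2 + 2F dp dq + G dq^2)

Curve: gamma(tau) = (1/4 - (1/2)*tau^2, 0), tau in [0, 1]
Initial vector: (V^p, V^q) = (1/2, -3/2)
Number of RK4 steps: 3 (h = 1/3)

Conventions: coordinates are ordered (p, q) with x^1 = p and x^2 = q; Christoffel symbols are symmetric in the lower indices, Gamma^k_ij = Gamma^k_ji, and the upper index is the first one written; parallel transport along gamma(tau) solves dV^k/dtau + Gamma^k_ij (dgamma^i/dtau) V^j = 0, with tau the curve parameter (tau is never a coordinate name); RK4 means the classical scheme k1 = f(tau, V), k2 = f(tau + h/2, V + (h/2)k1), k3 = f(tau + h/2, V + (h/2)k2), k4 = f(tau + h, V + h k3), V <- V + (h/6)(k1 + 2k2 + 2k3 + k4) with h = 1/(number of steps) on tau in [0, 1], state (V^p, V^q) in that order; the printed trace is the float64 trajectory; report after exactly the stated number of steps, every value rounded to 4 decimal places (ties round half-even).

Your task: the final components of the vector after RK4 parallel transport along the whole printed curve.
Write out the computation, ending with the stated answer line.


gamma'(tau) = (-tau, 0); f(tau, V)^k = -Gamma^k_ij(gamma(tau)) gamma'^i(tau) V^j; h = 1/3; intermediate values shown to 6 dp
curve data and Christoffel symbols at the stage parameters:
  tau = 0.000000: gamma = (0.250000, 0.000000), gamma' = (0.000000, 0.000000); Gamma_ppp = 0.000000, Gamma_ppq = 0.000000, Gamma_pqq = 2.125000, Gamma_qpp = 0.000000, Gamma_qpq = -0.235294, Gamma_qqq = 0.000000
  tau = 0.166667: gamma = (0.236111, 0.000000), gamma' = (-0.166667, 0.000000); Gamma_ppp = 0.000000, Gamma_ppq = 0.000000, Gamma_pqq = 2.131944, Gamma_qpp = 0.000000, Gamma_qpq = -0.234528, Gamma_qqq = 0.000000
  tau = 0.333333: gamma = (0.194444, 0.000000), gamma' = (-0.333333, 0.000000); Gamma_ppp = 0.000000, Gamma_ppq = 0.000000, Gamma_pqq = 2.152778, Gamma_qpp = 0.000000, Gamma_qpq = -0.232258, Gamma_qqq = 0.000000
  tau = 0.500000: gamma = (0.125000, 0.000000), gamma' = (-0.500000, 0.000000); Gamma_ppp = 0.000000, Gamma_ppq = 0.000000, Gamma_pqq = 2.187500, Gamma_qpp = 0.000000, Gamma_qpq = -0.228571, Gamma_qqq = 0.000000
  tau = 0.666667: gamma = (0.027778, 0.000000), gamma' = (-0.666667, 0.000000); Gamma_ppp = 0.000000, Gamma_ppq = 0.000000, Gamma_pqq = 2.236111, Gamma_qpp = 0.000000, Gamma_qpq = -0.223602, Gamma_qqq = 0.000000
  tau = 0.833333: gamma = (-0.097222, 0.000000), gamma' = (-0.833333, 0.000000); Gamma_ppp = 0.000000, Gamma_ppq = 0.000000, Gamma_pqq = 2.298611, Gamma_qpp = 0.000000, Gamma_qpq = -0.217523, Gamma_qqq = 0.000000
  tau = 1.000000: gamma = (-0.250000, 0.000000), gamma' = (-1.000000, 0.000000); Gamma_ppp = 0.000000, Gamma_ppq = 0.000000, Gamma_pqq = 2.375000, Gamma_qpp = 0.000000, Gamma_qpq = -0.210526, Gamma_qqq = 0.000000
step 0: V^p = 0.5000, V^q = -1.5000
step 1: k1 = (0.000000, 0.000000), k2 = (0.000000, 0.058632), k3 = (0.000000, 0.058250), k4 = (0.000000, 0.114626); V <- V + (h/6)(k1 + 2k2 + 2k3 + k4): V^p = 0.5000, V^q = -1.4806
step 2: k1 = (0.000000, 0.114631), k2 = (0.000000, 0.167033), k3 = (0.000000, 0.166035), k4 = (0.000000, 0.212467); V <- V + (h/6)(k1 + 2k2 + 2k3 + k4): V^p = 0.5000, V^q = -1.4255
step 3: k1 = (0.000000, 0.212492), k2 = (0.000000, 0.251973), k3 = (0.000000, 0.250780), k4 = (0.000000, 0.282499); V <- V + (h/6)(k1 + 2k2 + 2k3 + k4): V^p = 0.5000, V^q = -1.3421

Answer: V^p = 0.5000, V^q = -1.3421


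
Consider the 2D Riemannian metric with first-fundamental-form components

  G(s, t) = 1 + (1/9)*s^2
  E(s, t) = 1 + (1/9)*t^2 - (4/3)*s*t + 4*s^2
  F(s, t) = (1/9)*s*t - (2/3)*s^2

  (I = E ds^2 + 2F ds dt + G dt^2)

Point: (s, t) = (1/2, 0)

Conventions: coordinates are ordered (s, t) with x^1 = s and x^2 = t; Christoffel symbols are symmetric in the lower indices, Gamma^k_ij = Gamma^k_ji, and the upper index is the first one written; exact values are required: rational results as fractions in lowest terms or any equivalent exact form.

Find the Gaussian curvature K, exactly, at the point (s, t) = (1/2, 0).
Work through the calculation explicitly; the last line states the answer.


E = 2, F = -1/6, G = 37/36, EG - F^2 = 73/36 at the point
E_s = 4, E_t = -2/3, F_s = -2/3, F_t = 1/18, G_s = 1/9, G_t = 0
E_tt = 2/9, F_st = 1/9, G_ss = 2/9
Apply the Brioschi formula K = (det M1 - det M2)/(EG - F^2)^2 over the derivative matrices of E, F, G.
M1 = [[-E_tt/2 + F_st - G_ss/2, E_s/2, F_s - E_t/2], [F_t - G_s/2, E, F], [G_t/2, F, G]] = [[-1/9, 2, -1/3], [0, 2, -1/6], [0, -1/6, 37/36]]; det M1 = -73/324
M2 = [[0, E_t/2, G_s/2], [E_t/2, E, F], [G_s/2, F, G]] = [[0, -1/3, 1/18], [-1/3, 2, -1/6], [1/18, -1/6, 37/36]]; det M2 = -37/324
det M1 - det M2 = -1/9; K = -1/9 / (73/36)^2 = -144/5329

Answer: K = -144/5329


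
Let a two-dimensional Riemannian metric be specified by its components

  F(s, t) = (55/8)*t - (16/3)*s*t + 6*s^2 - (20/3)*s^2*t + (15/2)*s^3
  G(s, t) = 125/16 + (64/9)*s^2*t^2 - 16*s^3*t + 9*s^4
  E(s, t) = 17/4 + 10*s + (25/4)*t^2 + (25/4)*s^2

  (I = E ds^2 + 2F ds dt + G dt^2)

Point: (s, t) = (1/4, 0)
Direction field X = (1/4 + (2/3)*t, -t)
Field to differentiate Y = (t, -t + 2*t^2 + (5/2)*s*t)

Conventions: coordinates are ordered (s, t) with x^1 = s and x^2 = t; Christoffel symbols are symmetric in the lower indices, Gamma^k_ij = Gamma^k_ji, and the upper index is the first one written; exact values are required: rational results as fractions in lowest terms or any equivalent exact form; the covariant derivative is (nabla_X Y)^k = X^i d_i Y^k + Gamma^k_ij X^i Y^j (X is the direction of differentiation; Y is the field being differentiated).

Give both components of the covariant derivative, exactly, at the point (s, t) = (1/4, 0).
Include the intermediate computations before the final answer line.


E = 457/64, F = 63/128, G = 2009/256 at the point
E_s = 105/8, E_t = 0, F_s = 141/32, F_t = 41/8, G_s = 9/16, G_t = -1/4
EG - F^2 = 28567/512;  g^inv = (512/28567) * [[2009/256, -63/128], [-63/128, 457/64]]
first-kind symbols [ij,l] = (1/2)(d_i g_jl + d_j g_il - d_l g_ij): [ss,s] = E_s/2 = 105/16, [ss,t] = F_s - E_t/2 = 141/32, [st,s] = E_t/2 = 0, [st,t] = G_s/2 = 9/32, [tt,s] = F_t - G_s/2 = 155/32, [tt,t] = G_t/2 = -1/8
Gamma^s_ij = (G*[ij,s] - F*[ij,t])/(EG - F^2), Gamma^t_ij = (E*[ij,t] - F*[ij,s])/(EG - F^2)
Gamma_sss = 14433/16324, Gamma_sst = -81/32648, Gamma_stt = 44557/65296, Gamma_tss = 28911/57134, Gamma_tst = 4113/114268, Gamma_ttt = -13421/228536
X = (1/4, 0), Y = (0, 0) at the point

Answer: (nabla_X Y)^s = 0, (nabla_X Y)^t = 0


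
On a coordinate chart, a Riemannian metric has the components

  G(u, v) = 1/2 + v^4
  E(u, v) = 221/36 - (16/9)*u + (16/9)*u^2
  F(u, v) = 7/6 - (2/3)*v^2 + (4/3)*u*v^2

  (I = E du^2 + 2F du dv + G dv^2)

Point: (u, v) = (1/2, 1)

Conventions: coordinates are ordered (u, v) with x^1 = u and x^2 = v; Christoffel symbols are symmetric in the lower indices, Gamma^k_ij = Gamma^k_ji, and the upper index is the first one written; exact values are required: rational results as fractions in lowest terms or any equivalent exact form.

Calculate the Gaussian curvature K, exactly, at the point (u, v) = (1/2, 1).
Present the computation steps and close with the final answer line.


E = 205/36, F = 7/6, G = 3/2, EG - F^2 = 517/72 at the point
E_u = 0, E_v = 0, F_u = 4/3, F_v = 0, G_u = 0, G_v = 4
E_vv = 0, F_uv = 8/3, G_uu = 0
K follows from Brioschi's formula, (det M1 - det M2)/(EG - F^2)^2.
M1 = [[-E_vv/2 + F_uv - G_uu/2, E_u/2, F_u - E_v/2], [F_v - G_u/2, E, F], [G_v/2, F, G]] = [[8/3, 0, 4/3], [0, 205/36, 7/6], [2, 7/6, 3/2]]; det M1 = 107/27
M2 = [[0, E_v/2, G_u/2], [E_v/2, E, F], [G_u/2, F, G]] = [[0, 0, 0], [0, 205/36, 7/6], [0, 7/6, 3/2]]; det M2 = 0
det M1 - det M2 = 107/27; K = 107/27 / (517/72)^2 = 20544/267289

Answer: K = 20544/267289


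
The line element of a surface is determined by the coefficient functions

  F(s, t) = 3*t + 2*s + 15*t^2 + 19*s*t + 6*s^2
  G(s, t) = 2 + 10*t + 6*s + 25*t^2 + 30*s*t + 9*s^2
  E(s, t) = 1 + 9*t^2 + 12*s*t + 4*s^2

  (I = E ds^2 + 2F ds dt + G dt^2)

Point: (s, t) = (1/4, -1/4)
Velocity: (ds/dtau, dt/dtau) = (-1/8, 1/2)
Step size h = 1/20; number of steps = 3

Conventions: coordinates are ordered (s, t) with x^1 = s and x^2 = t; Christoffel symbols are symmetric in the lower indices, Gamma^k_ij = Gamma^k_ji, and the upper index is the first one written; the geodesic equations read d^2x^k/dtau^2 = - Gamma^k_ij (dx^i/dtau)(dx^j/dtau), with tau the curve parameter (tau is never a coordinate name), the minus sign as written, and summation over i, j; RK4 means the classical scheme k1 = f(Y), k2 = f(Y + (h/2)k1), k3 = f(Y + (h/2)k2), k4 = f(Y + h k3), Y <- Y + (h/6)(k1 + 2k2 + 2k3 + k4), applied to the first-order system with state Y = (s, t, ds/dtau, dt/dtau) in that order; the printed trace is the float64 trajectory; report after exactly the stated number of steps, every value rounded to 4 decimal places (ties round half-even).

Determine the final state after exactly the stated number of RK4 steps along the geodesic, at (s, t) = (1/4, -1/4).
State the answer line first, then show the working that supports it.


Answer: s = 0.2326, t = -0.1791, ds/dtau = -0.1110, dt/dtau = 0.4458

f(Y) = (ds/dtau, dt/dtau, -Gamma^s_ij Y'^i Y'^j, -Gamma^t_ij Y'^i Y'^j) with the Gammas evaluated at the stage position; h = 0.050000; intermediate values shown to 6 dp
step 0: s = 0.2500, t = -0.2500, ds/dtau = -0.1250, dt/dtau = 0.5000
step 1:
  k1: at (s, t) = (0.250000, -0.250000), (ds/dtau, dt/dtau) = (-0.125000, 0.500000); Gamma_sss = -0.380952, Gamma_sst = -0.571429, Gamma_stt = -0.952381, Gamma_tss = 0.761905, Gamma_tst = 1.142857, Gamma_ttt = 1.904762; k1 = (-0.125000, 0.500000, 0.172619, -0.345238)
  k2: at (s, t) = (0.246875, -0.237500), (ds/dtau, dt/dtau) = (-0.120685, 0.491369); Gamma_sss = -0.323165, Gamma_sst = -0.484747, Gamma_stt = -0.807912, Gamma_tss = 0.817145, Gamma_tst = 1.225718, Gamma_ttt = 2.042863; k2 = (-0.120685, 0.491369, 0.142280, -0.359766)
  k3: at (s, t) = (0.246983, -0.237716), (ds/dtau, dt/dtau) = (-0.121443, 0.491006); Gamma_sss = -0.323957, Gamma_sst = -0.485935, Gamma_stt = -0.809892, Gamma_tss = 0.816419, Gamma_tst = 1.224628, Gamma_ttt = 2.041047; k3 = (-0.121443, 0.491006, 0.142080, -0.358063)
  k4: at (s, t) = (0.243928, -0.225450), (ds/dtau, dt/dtau) = (-0.117896, 0.482097); Gamma_sss = -0.269086, Gamma_sst = -0.403628, Gamma_stt = -0.672714, Gamma_tss = 0.863010, Gamma_tst = 1.294515, Gamma_ttt = 2.157524; k4 = (-0.117896, 0.482097, 0.114208, -0.366288)
  Y <- Y + (h/6)(k1 + 2k2 + 2k3 + k4): s = 0.2439, t = -0.2254, ds/dtau = -0.1179, dt/dtau = 0.4821
step 2:
  k1: at (s, t) = (0.243940, -0.225443), (ds/dtau, dt/dtau) = (-0.117870, 0.482107); Gamma_sss = -0.269007, Gamma_sst = -0.403511, Gamma_stt = -0.672519, Gamma_tss = 0.863069, Gamma_tst = 1.294604, Gamma_ttt = 2.157673; k1 = (-0.117870, 0.482107, 0.114189, -0.366358)
  k2: at (s, t) = (0.240994, -0.213390), (ds/dtau, dt/dtau) = (-0.115016, 0.472948); Gamma_sss = -0.217375, Gamma_sst = -0.326063, Gamma_stt = -0.543438, Gamma_tss = 0.901513, Gamma_tst = 1.352269, Gamma_ttt = 2.253782; k2 = (-0.115016, 0.472948, 0.088958, -0.368934)
  k3: at (s, t) = (0.241065, -0.213619), (ds/dtau, dt/dtau) = (-0.115646, 0.472883); Gamma_sss = -0.218280, Gamma_sst = -0.327420, Gamma_stt = -0.545700, Gamma_tss = 0.900883, Gamma_tst = 1.351324, Gamma_ttt = 2.252206; k3 = (-0.115646, 0.472883, 0.089137, -0.367884)
  k4: at (s, t) = (0.238158, -0.201799), (ds/dtau, dt/dtau) = (-0.113414, 0.463713); Gamma_sss = -0.170474, Gamma_sst = -0.255712, Gamma_stt = -0.426186, Gamma_tss = 0.931718, Gamma_tst = 1.397577, Gamma_ttt = 2.329296; k4 = (-0.113414, 0.463713, 0.066939, -0.365851)
  Y <- Y + (h/6)(k1 + 2k2 + 2k3 + k4): s = 0.2382, t = -0.2018, ds/dtau = -0.1134, dt/dtau = 0.4637
step 3:
  k1: at (s, t) = (0.238169, -0.201797), (ds/dtau, dt/dtau) = (-0.113393, 0.463725); Gamma_sss = -0.170435, Gamma_sst = -0.255652, Gamma_stt = -0.426087, Gamma_tss = 0.931740, Gamma_tst = 1.397610, Gamma_ttt = 2.329350; k1 = (-0.113393, 0.463725, 0.066932, -0.365904)
  k2: at (s, t) = (0.235334, -0.190204), (ds/dtau, dt/dtau) = (-0.111719, 0.454577); Gamma_sss = -0.126514, Gamma_sst = -0.189770, Gamma_stt = -0.316284, Gamma_tss = 0.955681, Gamma_tst = 1.433522, Gamma_ttt = 2.389203; k2 = (-0.111719, 0.454577, 0.047661, -0.360031)
  k3: at (s, t) = (0.235376, -0.190433), (ds/dtau, dt/dtau) = (-0.112201, 0.454724); Gamma_sss = -0.127390, Gamma_sst = -0.191085, Gamma_stt = -0.318475, Gamma_tss = 0.955248, Gamma_tst = 1.432872, Gamma_ttt = 2.388120; k3 = (-0.112201, 0.454724, 0.047958, -0.359615)
  k4: at (s, t) = (0.232559, -0.179061), (ds/dtau, dt/dtau) = (-0.110995, 0.445744); Gamma_sss = -0.087406, Gamma_sst = -0.131109, Gamma_stt = -0.218515, Gamma_tss = 0.973165, Gamma_tst = 1.459747, Gamma_ttt = 2.432912; k4 = (-0.110995, 0.445744, 0.031520, -0.350936)
  Y <- Y + (h/6)(k1 + 2k2 + 2k3 + k4): s = 0.2326, t = -0.1791, ds/dtau = -0.1110, dt/dtau = 0.4458
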